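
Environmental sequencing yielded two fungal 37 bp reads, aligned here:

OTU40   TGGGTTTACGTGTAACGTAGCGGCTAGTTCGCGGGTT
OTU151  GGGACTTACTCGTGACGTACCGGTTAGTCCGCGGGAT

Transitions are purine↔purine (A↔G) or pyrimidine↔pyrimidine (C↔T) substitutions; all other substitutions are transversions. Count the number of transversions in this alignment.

Mismatches occur at site 1 (T↔G, transversion), site 4 (G↔A, transition), site 5 (T↔C, transition), site 10 (G↔T, transversion), site 11 (T↔C, transition), site 14 (A↔G, transition), site 20 (G↔C, transversion), site 24 (C↔T, transition), site 29 (T↔C, transition), site 36 (T↔A, transversion).
Of the 10 differences, 6 transitions and 4 transversions, so the answer is 4.

4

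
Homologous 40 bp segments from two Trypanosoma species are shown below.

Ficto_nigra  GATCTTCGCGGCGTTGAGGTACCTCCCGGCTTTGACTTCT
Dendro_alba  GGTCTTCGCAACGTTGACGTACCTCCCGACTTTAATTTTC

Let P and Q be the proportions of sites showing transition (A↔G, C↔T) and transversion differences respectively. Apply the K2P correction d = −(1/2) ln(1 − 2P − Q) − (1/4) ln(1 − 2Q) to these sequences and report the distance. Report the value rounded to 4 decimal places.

0.2895

Differing sites — 2:A/G (Ti); 10:G/A (Ti); 11:G/A (Ti); 18:G/C (Tv); 29:G/A (Ti); 34:G/A (Ti); 36:C/T (Ti); 39:C/T (Ti); 40:T/C (Ti).
Of the 9 differences, 8 transitions and 1 transversion over 40 sites: P = 8/40 = 0.200000, Q = 1/40 = 0.025000.
d = −0.5·ln(0.575000) − 0.25·ln(0.950000) = −0.5·(-0.553385) − 0.25·(-0.051293) = 0.2895.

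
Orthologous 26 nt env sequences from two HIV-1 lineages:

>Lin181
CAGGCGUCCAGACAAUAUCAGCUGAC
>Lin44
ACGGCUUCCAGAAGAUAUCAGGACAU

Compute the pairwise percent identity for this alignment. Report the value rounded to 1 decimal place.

Mismatches occur at site 1 (C/A), site 2 (A/C), site 6 (G/U), site 13 (C/A), site 14 (A/G), site 22 (C/G), site 23 (U/A), site 24 (G/C), site 26 (C/U).
17 of the 26 sites match, so the percent identity is 17/26 × 100 = 65.4%.

65.4%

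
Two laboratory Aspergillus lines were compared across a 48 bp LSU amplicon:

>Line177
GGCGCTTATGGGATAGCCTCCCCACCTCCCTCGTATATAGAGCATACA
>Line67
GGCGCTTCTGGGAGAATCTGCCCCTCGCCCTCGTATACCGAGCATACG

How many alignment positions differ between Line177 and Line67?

Differing sites — 8:A/C; 14:T/G; 16:G/A; 17:C/T; 20:C/G; 24:A/C; 25:C/T; 27:T/G; 38:T/C; 39:A/C; 48:A/G.
That gives 11 mismatches out of 48 aligned sites, so the Hamming distance is 11.

11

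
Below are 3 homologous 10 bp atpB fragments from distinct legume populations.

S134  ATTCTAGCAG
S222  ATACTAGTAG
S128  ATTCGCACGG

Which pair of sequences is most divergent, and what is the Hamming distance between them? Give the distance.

Pairwise Hamming distances:
  S134 vs S222: 2
  S134 vs S128: 4
  S222 vs S128: 6
The largest is 6, between S222 and S128.

6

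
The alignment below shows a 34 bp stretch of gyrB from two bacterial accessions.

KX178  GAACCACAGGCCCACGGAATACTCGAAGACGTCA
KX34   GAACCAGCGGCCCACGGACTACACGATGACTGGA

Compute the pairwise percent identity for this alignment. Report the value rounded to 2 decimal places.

The sequences differ at positions 7 (C/G), 8 (A/C), 19 (A/C), 23 (T/A), 27 (A/T), 31 (G/T), 32 (T/G), 33 (C/G).
26 of the 34 sites match, so the percent identity is 26/34 × 100 = 76.47%.

76.47%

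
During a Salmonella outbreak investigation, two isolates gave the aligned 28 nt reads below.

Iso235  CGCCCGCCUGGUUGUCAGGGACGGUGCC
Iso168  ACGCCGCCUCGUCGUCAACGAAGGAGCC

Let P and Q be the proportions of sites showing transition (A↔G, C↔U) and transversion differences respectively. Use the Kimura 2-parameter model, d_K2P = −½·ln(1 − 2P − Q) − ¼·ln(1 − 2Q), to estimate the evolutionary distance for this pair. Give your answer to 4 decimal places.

Mismatches occur at site 1 (C/A, transversion), site 2 (G/C, transversion), site 3 (C/G, transversion), site 10 (G/C, transversion), site 13 (U/C, transition), site 18 (G/A, transition), site 19 (G/C, transversion), site 22 (C/A, transversion), site 25 (U/A, transversion).
Of the 9 differences, 2 transitions and 7 transversions over 28 sites: P = 2/28 = 0.071429, Q = 7/28 = 0.250000.
d = −0.5·ln(0.607142) − 0.25·ln(0.500000) = −0.5·(-0.498993) − 0.25·(-0.693147) = 0.4228.

0.4228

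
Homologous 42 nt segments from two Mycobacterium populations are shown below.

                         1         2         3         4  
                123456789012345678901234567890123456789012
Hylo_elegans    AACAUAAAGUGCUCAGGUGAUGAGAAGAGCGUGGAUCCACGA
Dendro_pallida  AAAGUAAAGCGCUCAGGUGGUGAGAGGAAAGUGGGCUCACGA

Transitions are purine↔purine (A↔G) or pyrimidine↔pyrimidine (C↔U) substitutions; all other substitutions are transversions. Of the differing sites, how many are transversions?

2

Mismatches occur at site 3 (C→A, transversion), site 4 (A→G, transition), site 10 (U→C, transition), site 20 (A→G, transition), site 26 (A→G, transition), site 29 (G→A, transition), site 30 (C→A, transversion), site 35 (A→G, transition), site 36 (U→C, transition), site 37 (C→U, transition).
Of the 10 differences, 8 transitions and 2 transversions, so the answer is 2.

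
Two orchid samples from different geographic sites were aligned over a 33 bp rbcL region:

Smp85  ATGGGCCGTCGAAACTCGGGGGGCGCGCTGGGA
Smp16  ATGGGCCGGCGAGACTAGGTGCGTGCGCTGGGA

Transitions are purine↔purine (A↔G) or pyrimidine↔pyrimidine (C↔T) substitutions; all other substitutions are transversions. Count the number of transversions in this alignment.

4

Differing sites — 9:T/G (Tv); 13:A/G (Ti); 17:C/A (Tv); 20:G/T (Tv); 22:G/C (Tv); 24:C/T (Ti).
Of the 6 differences, 2 transitions and 4 transversions, so the answer is 4.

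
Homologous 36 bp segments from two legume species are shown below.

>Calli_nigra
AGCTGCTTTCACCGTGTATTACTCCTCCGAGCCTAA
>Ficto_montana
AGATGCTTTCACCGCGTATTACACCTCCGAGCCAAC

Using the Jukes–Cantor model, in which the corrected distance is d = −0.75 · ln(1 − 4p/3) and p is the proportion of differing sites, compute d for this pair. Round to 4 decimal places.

Mismatches occur at site 3 (C→A), site 15 (T→C), site 23 (T→A), site 34 (T→A), site 36 (A→C).
p = 5/36 = 0.138889.
d = −0.75 · ln(1 − (4/3)·0.138889) = −0.75 · ln(0.814815) = −0.75 · (-0.204794) = 0.1536.

0.1536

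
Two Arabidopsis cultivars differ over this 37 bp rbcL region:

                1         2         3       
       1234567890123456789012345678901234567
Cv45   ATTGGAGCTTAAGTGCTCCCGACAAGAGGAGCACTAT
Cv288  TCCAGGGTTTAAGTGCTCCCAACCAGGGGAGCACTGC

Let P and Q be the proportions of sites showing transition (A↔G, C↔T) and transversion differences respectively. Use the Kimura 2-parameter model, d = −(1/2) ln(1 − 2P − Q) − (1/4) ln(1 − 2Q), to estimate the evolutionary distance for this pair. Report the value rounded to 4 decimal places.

The sequences differ at positions 1 (A/T, transversion), 2 (T/C, transition), 3 (T/C, transition), 4 (G/A, transition), 6 (A/G, transition), 8 (C/T, transition), 21 (G/A, transition), 24 (A/C, transversion), 27 (A/G, transition), 36 (A/G, transition), 37 (T/C, transition).
Of the 11 differences, 9 transitions and 2 transversions over 37 sites: P = 9/37 = 0.243243, Q = 2/37 = 0.054054.
d = −0.5·ln(0.459460) − 0.25·ln(0.891892) = −0.5·(-0.777703) − 0.25·(-0.114410) = 0.4175.

0.4175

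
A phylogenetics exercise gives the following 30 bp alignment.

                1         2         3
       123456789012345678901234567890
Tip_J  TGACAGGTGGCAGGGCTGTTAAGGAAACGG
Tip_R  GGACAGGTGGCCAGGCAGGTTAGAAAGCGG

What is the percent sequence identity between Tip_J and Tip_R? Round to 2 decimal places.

73.33%

The sequences differ at positions 1 (T/G), 12 (A/C), 13 (G/A), 17 (T/A), 19 (T/G), 21 (A/T), 24 (G/A), 27 (A/G).
22 of the 30 sites match, so the percent identity is 22/30 × 100 = 73.33%.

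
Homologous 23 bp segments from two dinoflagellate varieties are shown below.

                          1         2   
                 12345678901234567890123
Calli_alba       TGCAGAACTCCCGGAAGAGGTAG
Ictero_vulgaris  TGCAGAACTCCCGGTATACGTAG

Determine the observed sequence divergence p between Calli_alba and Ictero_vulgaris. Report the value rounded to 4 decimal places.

0.1304

Differing sites — 15:A/T; 17:G/T; 19:G/C.
There are 3 differences over 23 sites, so p = 3/23 = 0.1304.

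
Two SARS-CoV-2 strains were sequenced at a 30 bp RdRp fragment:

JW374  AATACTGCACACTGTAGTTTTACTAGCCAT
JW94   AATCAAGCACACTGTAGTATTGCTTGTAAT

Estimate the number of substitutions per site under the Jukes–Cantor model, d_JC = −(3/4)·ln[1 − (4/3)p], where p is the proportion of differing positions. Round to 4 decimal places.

0.3295

Differing sites — 4:A/C; 5:C/A; 6:T/A; 19:T/A; 22:A/G; 25:A/T; 27:C/T; 28:C/A.
p = 8/30 = 0.266667.
d = −0.75 · ln(1 − (4/3)·0.266667) = −0.75 · ln(0.644444) = −0.75 · (-0.439367) = 0.3295.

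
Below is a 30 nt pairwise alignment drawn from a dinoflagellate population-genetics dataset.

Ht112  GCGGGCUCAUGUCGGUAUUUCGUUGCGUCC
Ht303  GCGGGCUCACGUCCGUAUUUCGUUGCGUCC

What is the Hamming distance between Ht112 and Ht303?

Differing sites — 10:U/C; 14:G/C.
That gives 2 mismatches out of 30 aligned sites, so the Hamming distance is 2.

2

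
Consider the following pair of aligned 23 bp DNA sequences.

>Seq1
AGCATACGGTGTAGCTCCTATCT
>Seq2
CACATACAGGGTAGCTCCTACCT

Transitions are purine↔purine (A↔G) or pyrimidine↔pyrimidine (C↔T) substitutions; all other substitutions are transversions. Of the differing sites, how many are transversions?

The sequences differ at positions 1 (A/C, transversion), 2 (G/A, transition), 8 (G/A, transition), 10 (T/G, transversion), 21 (T/C, transition).
Of the 5 differences, 3 transitions and 2 transversions, so the answer is 2.

2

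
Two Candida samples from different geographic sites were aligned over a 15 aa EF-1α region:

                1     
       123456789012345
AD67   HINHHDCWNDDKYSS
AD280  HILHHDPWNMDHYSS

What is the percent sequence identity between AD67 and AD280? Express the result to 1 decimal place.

Differing sites — 3:N/L; 7:C/P; 10:D/M; 12:K/H.
11 of the 15 sites match, so the percent identity is 11/15 × 100 = 73.3%.

73.3%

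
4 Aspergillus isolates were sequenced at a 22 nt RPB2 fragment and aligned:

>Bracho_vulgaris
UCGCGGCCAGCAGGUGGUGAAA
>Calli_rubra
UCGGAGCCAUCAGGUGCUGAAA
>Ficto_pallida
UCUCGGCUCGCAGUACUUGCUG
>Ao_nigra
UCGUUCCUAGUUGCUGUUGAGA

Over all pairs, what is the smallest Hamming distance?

4

Pairwise Hamming distances:
  Bracho_vulgaris vs Calli_rubra: 4
  Bracho_vulgaris vs Ficto_pallida: 10
  Bracho_vulgaris vs Ao_nigra: 9
  Calli_rubra vs Ficto_pallida: 13
  Calli_rubra vs Ao_nigra: 10
  Ficto_pallida vs Ao_nigra: 13
The smallest is 4, between Bracho_vulgaris and Calli_rubra.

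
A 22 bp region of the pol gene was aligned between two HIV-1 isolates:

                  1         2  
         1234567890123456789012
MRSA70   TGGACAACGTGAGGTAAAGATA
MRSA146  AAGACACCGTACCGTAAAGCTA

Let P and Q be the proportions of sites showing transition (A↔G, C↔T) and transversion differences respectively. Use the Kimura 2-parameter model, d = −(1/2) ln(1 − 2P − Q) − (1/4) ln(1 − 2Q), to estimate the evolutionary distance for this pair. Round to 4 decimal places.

Differing sites — 1:T/A (Tv); 2:G/A (Ti); 7:A/C (Tv); 11:G/A (Ti); 12:A/C (Tv); 13:G/C (Tv); 20:A/C (Tv).
Of the 7 differences, 2 transitions and 5 transversions over 22 sites: P = 2/22 = 0.090909, Q = 5/22 = 0.227273.
d = −0.5·ln(0.590909) − 0.25·ln(0.545454) = −0.5·(-0.526093) − 0.25·(-0.606137) = 0.4146.

0.4146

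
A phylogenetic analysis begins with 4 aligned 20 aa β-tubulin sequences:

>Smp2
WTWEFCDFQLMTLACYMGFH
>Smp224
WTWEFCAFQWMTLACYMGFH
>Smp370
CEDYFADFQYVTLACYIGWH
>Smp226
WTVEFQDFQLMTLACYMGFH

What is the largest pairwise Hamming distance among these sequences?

10

Pairwise Hamming distances:
  Smp2 vs Smp224: 2
  Smp2 vs Smp370: 9
  Smp2 vs Smp226: 2
  Smp224 vs Smp370: 10
  Smp224 vs Smp226: 4
  Smp370 vs Smp226: 9
The largest is 10, between Smp224 and Smp370.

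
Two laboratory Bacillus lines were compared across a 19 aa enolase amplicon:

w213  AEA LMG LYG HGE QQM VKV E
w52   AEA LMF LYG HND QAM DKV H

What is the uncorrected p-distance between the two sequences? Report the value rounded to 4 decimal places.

The sequences differ at positions 6 (G/F), 11 (G/N), 12 (E/D), 14 (Q/A), 16 (V/D), 19 (E/H).
There are 6 differences over 19 sites, so p = 6/19 = 0.3158.

0.3158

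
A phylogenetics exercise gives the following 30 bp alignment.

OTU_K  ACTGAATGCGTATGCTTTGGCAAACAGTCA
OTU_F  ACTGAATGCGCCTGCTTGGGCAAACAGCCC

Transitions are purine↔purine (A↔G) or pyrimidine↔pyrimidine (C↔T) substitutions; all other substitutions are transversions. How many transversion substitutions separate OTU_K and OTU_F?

3

Differing sites — 11:T/C (Ti); 12:A/C (Tv); 18:T/G (Tv); 28:T/C (Ti); 30:A/C (Tv).
Of the 5 differences, 2 transitions and 3 transversions, so the answer is 3.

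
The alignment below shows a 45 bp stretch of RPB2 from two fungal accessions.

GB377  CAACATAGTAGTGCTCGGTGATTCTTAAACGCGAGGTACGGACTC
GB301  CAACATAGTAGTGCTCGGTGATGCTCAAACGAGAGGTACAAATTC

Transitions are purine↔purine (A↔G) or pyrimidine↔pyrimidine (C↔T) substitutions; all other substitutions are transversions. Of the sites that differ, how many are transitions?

Differing sites — 23:T/G (Tv); 26:T/C (Ti); 32:C/A (Tv); 40:G/A (Ti); 41:G/A (Ti); 43:C/T (Ti).
Of the 6 differences, 4 transitions and 2 transversions, so the answer is 4.

4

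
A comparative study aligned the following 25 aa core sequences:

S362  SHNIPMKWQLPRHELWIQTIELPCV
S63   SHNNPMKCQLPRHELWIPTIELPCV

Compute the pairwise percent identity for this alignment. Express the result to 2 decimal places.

88.00%

The sequences differ at positions 4 (I/N), 8 (W/C), 18 (Q/P).
22 of the 25 sites match, so the percent identity is 22/25 × 100 = 88.00%.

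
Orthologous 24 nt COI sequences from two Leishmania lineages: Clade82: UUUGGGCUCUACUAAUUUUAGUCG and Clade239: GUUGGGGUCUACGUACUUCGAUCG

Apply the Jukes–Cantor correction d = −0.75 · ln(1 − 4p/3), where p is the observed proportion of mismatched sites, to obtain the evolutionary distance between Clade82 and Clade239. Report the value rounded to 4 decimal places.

0.4408

The sequences differ at positions 1 (U/G), 7 (C/G), 13 (U/G), 14 (A/U), 16 (U/C), 19 (U/C), 20 (A/G), 21 (G/A).
p = 8/24 = 0.333333.
d = −0.75 · ln(1 − (4/3)·0.333333) = −0.75 · ln(0.555556) = −0.75 · (-0.587786) = 0.4408.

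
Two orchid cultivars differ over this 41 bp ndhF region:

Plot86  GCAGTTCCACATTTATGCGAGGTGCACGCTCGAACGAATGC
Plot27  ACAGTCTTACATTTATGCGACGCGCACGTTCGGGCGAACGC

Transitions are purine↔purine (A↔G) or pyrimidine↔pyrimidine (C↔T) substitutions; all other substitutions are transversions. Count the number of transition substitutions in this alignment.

Differing sites — 1:G/A (Ti); 6:T/C (Ti); 7:C/T (Ti); 8:C/T (Ti); 21:G/C (Tv); 23:T/C (Ti); 29:C/T (Ti); 33:A/G (Ti); 34:A/G (Ti); 39:T/C (Ti).
Of the 10 differences, 9 transitions and 1 transversion, so the answer is 9.

9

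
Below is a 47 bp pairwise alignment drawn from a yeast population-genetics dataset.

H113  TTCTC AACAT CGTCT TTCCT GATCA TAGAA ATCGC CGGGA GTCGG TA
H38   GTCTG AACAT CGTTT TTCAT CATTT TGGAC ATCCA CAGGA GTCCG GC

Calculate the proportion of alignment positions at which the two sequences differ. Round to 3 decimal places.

The sequences differ at positions 1 (T/G), 5 (C/G), 14 (C/T), 19 (C/A), 21 (G/C), 24 (C/T), 25 (A/T), 27 (A/G), 30 (A/C), 34 (G/C), 35 (C/A), 37 (G/A), 44 (G/C), 46 (T/G), 47 (A/C).
There are 15 differences over 47 sites, so p = 15/47 = 0.319.

0.319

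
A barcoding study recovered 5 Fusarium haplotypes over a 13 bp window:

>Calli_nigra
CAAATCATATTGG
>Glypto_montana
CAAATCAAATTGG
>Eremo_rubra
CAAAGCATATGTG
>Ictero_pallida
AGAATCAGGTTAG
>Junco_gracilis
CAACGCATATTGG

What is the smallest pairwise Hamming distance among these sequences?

1

Pairwise Hamming distances:
  Calli_nigra vs Glypto_montana: 1
  Calli_nigra vs Eremo_rubra: 3
  Calli_nigra vs Ictero_pallida: 5
  Calli_nigra vs Junco_gracilis: 2
  Glypto_montana vs Eremo_rubra: 4
  Glypto_montana vs Ictero_pallida: 5
  Glypto_montana vs Junco_gracilis: 3
  Eremo_rubra vs Ictero_pallida: 7
  Eremo_rubra vs Junco_gracilis: 3
  Ictero_pallida vs Junco_gracilis: 7
The smallest is 1, between Calli_nigra and Glypto_montana.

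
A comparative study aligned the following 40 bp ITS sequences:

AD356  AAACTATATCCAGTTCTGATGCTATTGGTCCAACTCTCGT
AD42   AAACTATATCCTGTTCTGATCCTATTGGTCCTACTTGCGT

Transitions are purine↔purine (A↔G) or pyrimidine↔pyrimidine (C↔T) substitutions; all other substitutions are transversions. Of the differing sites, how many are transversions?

Mismatches occur at site 12 (A↔T, transversion), site 21 (G↔C, transversion), site 32 (A↔T, transversion), site 36 (C↔T, transition), site 37 (T↔G, transversion).
Of the 5 differences, 1 transition and 4 transversions, so the answer is 4.

4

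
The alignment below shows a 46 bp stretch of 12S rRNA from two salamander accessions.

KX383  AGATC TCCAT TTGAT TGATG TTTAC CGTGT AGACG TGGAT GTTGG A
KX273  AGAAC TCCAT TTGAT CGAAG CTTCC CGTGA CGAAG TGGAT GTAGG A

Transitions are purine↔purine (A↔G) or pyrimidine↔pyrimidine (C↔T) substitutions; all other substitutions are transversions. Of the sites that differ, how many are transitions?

2

Mismatches occur at site 4 (T/A, transversion), site 16 (T/C, transition), site 19 (T/A, transversion), site 21 (T/C, transition), site 24 (A/C, transversion), site 30 (T/A, transversion), site 31 (A/C, transversion), site 34 (C/A, transversion), site 43 (T/A, transversion).
Of the 9 differences, 2 transitions and 7 transversions, so the answer is 2.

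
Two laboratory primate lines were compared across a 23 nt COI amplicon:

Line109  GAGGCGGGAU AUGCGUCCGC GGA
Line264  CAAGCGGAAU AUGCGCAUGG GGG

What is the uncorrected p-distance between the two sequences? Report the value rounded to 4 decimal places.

The sequences differ at positions 1 (G/C), 3 (G/A), 8 (G/A), 16 (U/C), 17 (C/A), 18 (C/U), 20 (C/G), 23 (A/G).
There are 8 differences over 23 sites, so p = 8/23 = 0.3478.

0.3478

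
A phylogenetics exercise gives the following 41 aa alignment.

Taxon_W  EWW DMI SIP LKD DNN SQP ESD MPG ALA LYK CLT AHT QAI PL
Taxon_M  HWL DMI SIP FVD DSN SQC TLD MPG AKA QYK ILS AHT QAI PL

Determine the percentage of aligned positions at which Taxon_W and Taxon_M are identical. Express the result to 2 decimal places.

70.73%

Mismatches occur at site 1 (E→H), site 3 (W→L), site 10 (L→F), site 11 (K→V), site 14 (N→S), site 18 (P→C), site 19 (E→T), site 20 (S→L), site 26 (L→K), site 28 (L→Q), site 31 (C→I), site 33 (T→S).
29 of the 41 sites match, so the percent identity is 29/41 × 100 = 70.73%.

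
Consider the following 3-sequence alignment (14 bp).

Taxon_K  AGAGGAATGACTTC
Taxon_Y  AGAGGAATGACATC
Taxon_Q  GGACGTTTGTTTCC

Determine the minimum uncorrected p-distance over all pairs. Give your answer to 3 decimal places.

0.071

Pairwise Hamming distances:
  Taxon_K vs Taxon_Y: 1
  Taxon_K vs Taxon_Q: 7
  Taxon_Y vs Taxon_Q: 8
The smallest is 1 mismatch, between Taxon_K and Taxon_Y; p = 1/14 = 0.071.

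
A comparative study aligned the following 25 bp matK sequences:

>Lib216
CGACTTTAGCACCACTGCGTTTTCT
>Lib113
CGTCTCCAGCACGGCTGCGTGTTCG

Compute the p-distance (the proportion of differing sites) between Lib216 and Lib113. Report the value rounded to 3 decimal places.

The sequences differ at positions 3 (A/T), 6 (T/C), 7 (T/C), 13 (C/G), 14 (A/G), 21 (T/G), 25 (T/G).
There are 7 differences over 25 sites, so p = 7/25 = 0.280.

0.280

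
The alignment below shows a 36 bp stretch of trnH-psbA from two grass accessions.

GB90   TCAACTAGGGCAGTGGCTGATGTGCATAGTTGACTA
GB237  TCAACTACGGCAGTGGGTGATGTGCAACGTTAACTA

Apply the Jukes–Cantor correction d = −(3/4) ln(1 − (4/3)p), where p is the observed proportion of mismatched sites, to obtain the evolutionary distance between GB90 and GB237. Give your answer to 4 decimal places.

Differing sites — 8:G/C; 17:C/G; 27:T/A; 28:A/C; 32:G/A.
p = 5/36 = 0.138889.
d = −0.75 · ln(1 − (4/3)·0.138889) = −0.75 · ln(0.814815) = −0.75 · (-0.204794) = 0.1536.

0.1536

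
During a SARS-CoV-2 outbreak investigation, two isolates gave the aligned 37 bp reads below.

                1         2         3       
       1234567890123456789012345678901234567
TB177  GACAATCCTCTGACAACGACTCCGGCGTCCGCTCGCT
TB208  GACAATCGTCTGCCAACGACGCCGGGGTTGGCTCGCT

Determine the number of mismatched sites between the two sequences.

The sequences differ at positions 8 (C/G), 13 (A/C), 21 (T/G), 26 (C/G), 29 (C/T), 30 (C/G).
That gives 6 mismatches out of 37 aligned sites, so the Hamming distance is 6.

6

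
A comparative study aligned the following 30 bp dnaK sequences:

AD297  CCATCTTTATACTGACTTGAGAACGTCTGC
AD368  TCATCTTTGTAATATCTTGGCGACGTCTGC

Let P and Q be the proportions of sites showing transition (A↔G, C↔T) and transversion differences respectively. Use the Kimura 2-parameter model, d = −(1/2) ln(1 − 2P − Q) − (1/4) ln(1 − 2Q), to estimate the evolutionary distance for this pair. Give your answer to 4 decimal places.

Differing sites — 1:C/T (Ti); 9:A/G (Ti); 12:C/A (Tv); 14:G/A (Ti); 15:A/T (Tv); 20:A/G (Ti); 21:G/C (Tv); 22:A/G (Ti).
Of the 8 differences, 5 transitions and 3 transversions over 30 sites: P = 5/30 = 0.166667, Q = 3/30 = 0.100000.
d = −0.5·ln(0.566666) − 0.25·ln(0.800000) = −0.5·(-0.567985) − 0.25·(-0.223144) = 0.3398.

0.3398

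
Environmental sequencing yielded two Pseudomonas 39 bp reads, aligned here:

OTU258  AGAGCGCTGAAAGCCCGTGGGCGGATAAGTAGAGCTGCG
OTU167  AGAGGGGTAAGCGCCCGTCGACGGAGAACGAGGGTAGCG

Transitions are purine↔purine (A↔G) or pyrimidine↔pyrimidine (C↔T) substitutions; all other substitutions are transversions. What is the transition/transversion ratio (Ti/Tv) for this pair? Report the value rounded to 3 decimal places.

0.625

Differing sites — 5:C/G (Tv); 7:C/G (Tv); 9:G/A (Ti); 11:A/G (Ti); 12:A/C (Tv); 19:G/C (Tv); 21:G/A (Ti); 26:T/G (Tv); 29:G/C (Tv); 30:T/G (Tv); 33:A/G (Ti); 35:C/T (Ti); 36:T/A (Tv).
Of the 13 differences, 5 transitions and 8 transversions, so Ti/Tv = 5/8 = 0.625.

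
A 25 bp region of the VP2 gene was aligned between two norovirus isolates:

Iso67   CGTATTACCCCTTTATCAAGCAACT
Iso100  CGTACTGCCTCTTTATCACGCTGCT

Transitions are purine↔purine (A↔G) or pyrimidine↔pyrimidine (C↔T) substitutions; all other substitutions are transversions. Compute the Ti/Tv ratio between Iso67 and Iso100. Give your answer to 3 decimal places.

2.000

Mismatches occur at site 5 (T→C, transition), site 7 (A→G, transition), site 10 (C→T, transition), site 19 (A→C, transversion), site 22 (A→T, transversion), site 23 (A→G, transition).
Of the 6 differences, 4 transitions and 2 transversions, so Ti/Tv = 4/2 = 2.000.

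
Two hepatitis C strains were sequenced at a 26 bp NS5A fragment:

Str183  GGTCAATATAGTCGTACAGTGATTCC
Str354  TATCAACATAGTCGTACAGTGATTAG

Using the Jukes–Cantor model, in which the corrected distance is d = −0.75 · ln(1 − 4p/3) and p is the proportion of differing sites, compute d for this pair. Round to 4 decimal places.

The sequences differ at positions 1 (G/T), 2 (G/A), 7 (T/C), 25 (C/A), 26 (C/G).
p = 5/26 = 0.192308.
d = −0.75 · ln(1 − (4/3)·0.192308) = −0.75 · ln(0.743589) = −0.75 · (-0.296267) = 0.2222.

0.2222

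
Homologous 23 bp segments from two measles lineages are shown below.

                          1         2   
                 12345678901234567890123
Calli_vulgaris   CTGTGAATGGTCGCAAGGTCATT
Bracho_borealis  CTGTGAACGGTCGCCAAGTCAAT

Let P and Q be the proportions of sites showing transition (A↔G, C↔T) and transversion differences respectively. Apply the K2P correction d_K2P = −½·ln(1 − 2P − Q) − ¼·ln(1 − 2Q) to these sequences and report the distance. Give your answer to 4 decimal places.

The sequences differ at positions 8 (T/C, transition), 15 (A/C, transversion), 17 (G/A, transition), 22 (T/A, transversion).
Of the 4 differences, 2 transitions and 2 transversions over 23 sites: P = 2/23 = 0.086957, Q = 2/23 = 0.086957.
d = −0.5·ln(0.739129) − 0.25·ln(0.826086) = −0.5·(-0.302283) − 0.25·(-0.191056) = 0.1989.

0.1989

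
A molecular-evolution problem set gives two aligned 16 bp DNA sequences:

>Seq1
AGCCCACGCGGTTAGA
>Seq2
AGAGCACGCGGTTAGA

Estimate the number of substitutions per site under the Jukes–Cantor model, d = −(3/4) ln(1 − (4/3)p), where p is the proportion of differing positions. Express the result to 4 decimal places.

0.1367

The sequences differ at positions 3 (C/A), 4 (C/G).
p = 2/16 = 0.125000.
d = −0.75 · ln(1 − (4/3)·0.125000) = −0.75 · ln(0.833333) = −0.75 · (-0.182322) = 0.1367.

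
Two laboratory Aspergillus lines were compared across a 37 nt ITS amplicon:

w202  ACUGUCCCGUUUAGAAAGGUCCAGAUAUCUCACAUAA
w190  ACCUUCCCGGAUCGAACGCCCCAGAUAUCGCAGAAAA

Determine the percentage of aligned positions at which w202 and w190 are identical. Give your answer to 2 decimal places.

70.27%

The sequences differ at positions 3 (U/C), 4 (G/U), 10 (U/G), 11 (U/A), 13 (A/C), 17 (A/C), 19 (G/C), 20 (U/C), 30 (U/G), 33 (C/G), 35 (U/A).
26 of the 37 sites match, so the percent identity is 26/37 × 100 = 70.27%.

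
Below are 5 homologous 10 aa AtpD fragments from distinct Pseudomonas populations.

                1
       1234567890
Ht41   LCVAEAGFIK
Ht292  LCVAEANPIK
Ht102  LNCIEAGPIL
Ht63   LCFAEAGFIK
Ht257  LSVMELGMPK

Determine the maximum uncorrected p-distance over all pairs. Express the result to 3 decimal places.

0.700

Pairwise Hamming distances:
  Ht41 vs Ht292: 2
  Ht41 vs Ht102: 5
  Ht41 vs Ht63: 1
  Ht41 vs Ht257: 5
  Ht292 vs Ht102: 5
  Ht292 vs Ht63: 3
  Ht292 vs Ht257: 6
  Ht102 vs Ht63: 5
  Ht102 vs Ht257: 7
  Ht63 vs Ht257: 6
The largest is 7 mismatches, between Ht102 and Ht257; p = 7/10 = 0.700.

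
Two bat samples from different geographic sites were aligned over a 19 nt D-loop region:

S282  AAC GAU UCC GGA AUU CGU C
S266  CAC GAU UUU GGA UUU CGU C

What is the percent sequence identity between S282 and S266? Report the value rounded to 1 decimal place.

Differing sites — 1:A/C; 8:C/U; 9:C/U; 13:A/U.
15 of the 19 sites match, so the percent identity is 15/19 × 100 = 78.9%.

78.9%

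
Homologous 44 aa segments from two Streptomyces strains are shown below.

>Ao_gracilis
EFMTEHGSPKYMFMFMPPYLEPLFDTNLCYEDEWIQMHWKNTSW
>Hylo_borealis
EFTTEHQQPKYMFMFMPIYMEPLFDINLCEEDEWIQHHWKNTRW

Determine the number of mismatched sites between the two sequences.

The sequences differ at positions 3 (M/T), 7 (G/Q), 8 (S/Q), 18 (P/I), 20 (L/M), 26 (T/I), 30 (Y/E), 37 (M/H), 43 (S/R).
That gives 9 mismatches out of 44 aligned sites, so the Hamming distance is 9.

9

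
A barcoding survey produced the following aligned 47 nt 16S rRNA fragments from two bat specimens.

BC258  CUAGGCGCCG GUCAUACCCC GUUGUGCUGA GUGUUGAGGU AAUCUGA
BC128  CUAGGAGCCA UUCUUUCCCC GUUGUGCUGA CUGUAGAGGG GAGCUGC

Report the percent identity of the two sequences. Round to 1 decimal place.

The sequences differ at positions 6 (C/A), 10 (G/A), 11 (G/U), 14 (A/U), 16 (A/U), 31 (G/C), 35 (U/A), 40 (U/G), 41 (A/G), 43 (U/G), 47 (A/C).
36 of the 47 sites match, so the percent identity is 36/47 × 100 = 76.6%.

76.6%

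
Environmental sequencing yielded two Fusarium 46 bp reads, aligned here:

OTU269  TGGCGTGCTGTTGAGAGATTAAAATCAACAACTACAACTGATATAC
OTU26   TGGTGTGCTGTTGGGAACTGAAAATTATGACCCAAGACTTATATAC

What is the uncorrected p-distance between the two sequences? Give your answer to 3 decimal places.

0.283

Mismatches occur at site 4 (C↔T), site 14 (A↔G), site 17 (G↔A), site 18 (A↔C), site 20 (T↔G), site 26 (C↔T), site 28 (A↔T), site 29 (C↔G), site 31 (A↔C), site 33 (T↔C), site 35 (C↔A), site 36 (A↔G), site 40 (G↔T).
There are 13 differences over 46 sites, so p = 13/46 = 0.283.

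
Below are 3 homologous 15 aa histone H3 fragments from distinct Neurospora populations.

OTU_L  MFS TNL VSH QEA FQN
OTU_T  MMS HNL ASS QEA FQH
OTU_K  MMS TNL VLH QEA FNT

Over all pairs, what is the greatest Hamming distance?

Pairwise Hamming distances:
  OTU_L vs OTU_T: 5
  OTU_L vs OTU_K: 4
  OTU_T vs OTU_K: 6
The largest is 6, between OTU_T and OTU_K.

6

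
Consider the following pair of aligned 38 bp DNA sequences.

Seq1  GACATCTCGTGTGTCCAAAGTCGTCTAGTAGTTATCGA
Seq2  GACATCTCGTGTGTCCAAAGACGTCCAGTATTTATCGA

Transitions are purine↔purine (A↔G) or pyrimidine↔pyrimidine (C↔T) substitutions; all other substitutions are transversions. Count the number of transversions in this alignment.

2

Mismatches occur at site 21 (T/A, transversion), site 26 (T/C, transition), site 31 (G/T, transversion).
Of the 3 differences, 1 transition and 2 transversions, so the answer is 2.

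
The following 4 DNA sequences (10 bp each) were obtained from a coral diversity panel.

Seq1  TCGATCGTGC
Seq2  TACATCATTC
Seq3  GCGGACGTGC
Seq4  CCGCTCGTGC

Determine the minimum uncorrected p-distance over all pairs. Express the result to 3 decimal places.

Pairwise Hamming distances:
  Seq1 vs Seq2: 4
  Seq1 vs Seq3: 3
  Seq1 vs Seq4: 2
  Seq2 vs Seq3: 7
  Seq2 vs Seq4: 6
  Seq3 vs Seq4: 3
The smallest is 2 mismatches, between Seq1 and Seq4; p = 2/10 = 0.200.

0.200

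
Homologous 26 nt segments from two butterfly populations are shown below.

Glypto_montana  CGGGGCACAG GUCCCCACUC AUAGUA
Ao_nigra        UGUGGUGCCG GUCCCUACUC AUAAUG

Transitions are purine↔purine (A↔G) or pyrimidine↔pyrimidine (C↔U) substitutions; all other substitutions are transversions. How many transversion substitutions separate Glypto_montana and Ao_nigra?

2

Differing sites — 1:C/U (Ti); 3:G/U (Tv); 6:C/U (Ti); 7:A/G (Ti); 9:A/C (Tv); 16:C/U (Ti); 24:G/A (Ti); 26:A/G (Ti).
Of the 8 differences, 6 transitions and 2 transversions, so the answer is 2.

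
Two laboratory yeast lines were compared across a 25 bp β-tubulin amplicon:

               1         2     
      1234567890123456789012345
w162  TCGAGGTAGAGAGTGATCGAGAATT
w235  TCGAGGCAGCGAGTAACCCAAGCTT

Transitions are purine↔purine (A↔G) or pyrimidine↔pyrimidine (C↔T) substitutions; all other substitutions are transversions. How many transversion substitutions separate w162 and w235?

3

Differing sites — 7:T/C (Ti); 10:A/C (Tv); 15:G/A (Ti); 17:T/C (Ti); 19:G/C (Tv); 21:G/A (Ti); 22:A/G (Ti); 23:A/C (Tv).
Of the 8 differences, 5 transitions and 3 transversions, so the answer is 3.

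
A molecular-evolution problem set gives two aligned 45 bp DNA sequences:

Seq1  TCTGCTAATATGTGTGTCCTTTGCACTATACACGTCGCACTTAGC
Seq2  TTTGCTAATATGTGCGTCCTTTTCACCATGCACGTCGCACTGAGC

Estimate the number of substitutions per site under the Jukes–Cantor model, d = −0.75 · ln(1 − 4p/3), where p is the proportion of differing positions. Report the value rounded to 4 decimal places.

The sequences differ at positions 2 (C/T), 15 (T/C), 23 (G/T), 27 (T/C), 30 (A/G), 42 (T/G).
p = 6/45 = 0.133333.
d = −0.75 · ln(1 − (4/3)·0.133333) = −0.75 · ln(0.822223) = −0.75 · (-0.195744) = 0.1468.

0.1468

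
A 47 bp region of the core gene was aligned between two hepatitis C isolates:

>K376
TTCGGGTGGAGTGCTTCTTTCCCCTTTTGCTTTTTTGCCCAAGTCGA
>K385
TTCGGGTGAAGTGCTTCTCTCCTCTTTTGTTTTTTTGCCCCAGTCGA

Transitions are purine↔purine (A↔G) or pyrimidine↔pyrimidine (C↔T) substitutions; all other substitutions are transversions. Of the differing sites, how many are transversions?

The sequences differ at positions 9 (G/A, transition), 19 (T/C, transition), 23 (C/T, transition), 30 (C/T, transition), 41 (A/C, transversion).
Of the 5 differences, 4 transitions and 1 transversion, so the answer is 1.

1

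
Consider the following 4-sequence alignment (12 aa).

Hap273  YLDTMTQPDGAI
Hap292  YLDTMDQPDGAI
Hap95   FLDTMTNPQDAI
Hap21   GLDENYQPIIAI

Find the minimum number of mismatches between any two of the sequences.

1

Pairwise Hamming distances:
  Hap273 vs Hap292: 1
  Hap273 vs Hap95: 4
  Hap273 vs Hap21: 6
  Hap292 vs Hap95: 5
  Hap292 vs Hap21: 6
  Hap95 vs Hap21: 7
The smallest is 1, between Hap273 and Hap292.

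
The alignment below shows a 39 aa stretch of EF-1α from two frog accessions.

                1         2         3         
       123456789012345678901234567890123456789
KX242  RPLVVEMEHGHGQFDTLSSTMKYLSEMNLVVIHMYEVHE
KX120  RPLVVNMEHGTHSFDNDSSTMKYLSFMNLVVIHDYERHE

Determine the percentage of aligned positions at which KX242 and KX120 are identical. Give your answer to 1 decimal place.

The sequences differ at positions 6 (E/N), 11 (H/T), 12 (G/H), 13 (Q/S), 16 (T/N), 17 (L/D), 26 (E/F), 34 (M/D), 37 (V/R).
30 of the 39 sites match, so the percent identity is 30/39 × 100 = 76.9%.

76.9%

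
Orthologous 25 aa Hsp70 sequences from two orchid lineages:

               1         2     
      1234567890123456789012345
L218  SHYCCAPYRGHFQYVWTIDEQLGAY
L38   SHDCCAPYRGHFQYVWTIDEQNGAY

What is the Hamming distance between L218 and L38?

2

Differing sites — 3:Y/D; 22:L/N.
That gives 2 mismatches out of 25 aligned sites, so the Hamming distance is 2.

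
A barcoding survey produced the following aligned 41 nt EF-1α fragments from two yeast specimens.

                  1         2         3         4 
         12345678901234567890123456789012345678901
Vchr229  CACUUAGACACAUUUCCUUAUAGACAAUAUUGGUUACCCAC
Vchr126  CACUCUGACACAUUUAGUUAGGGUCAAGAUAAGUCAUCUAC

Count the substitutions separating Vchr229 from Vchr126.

13

Mismatches occur at site 5 (U→C), site 6 (A→U), site 16 (C→A), site 17 (C→G), site 21 (U→G), site 22 (A→G), site 24 (A→U), site 28 (U→G), site 31 (U→A), site 32 (G→A), site 35 (U→C), site 37 (C→U), site 39 (C→U).
That gives 13 mismatches out of 41 aligned sites, so the Hamming distance is 13.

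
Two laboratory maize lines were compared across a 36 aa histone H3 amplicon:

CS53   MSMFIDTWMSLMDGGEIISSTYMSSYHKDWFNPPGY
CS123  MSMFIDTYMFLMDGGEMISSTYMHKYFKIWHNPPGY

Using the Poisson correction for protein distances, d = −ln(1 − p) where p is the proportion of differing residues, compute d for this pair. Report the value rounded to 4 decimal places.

Differing sites — 8:W/Y; 10:S/F; 17:I/M; 24:S/H; 25:S/K; 27:H/F; 29:D/I; 31:F/H.
p = 8/36 = 0.222222.
d = −ln(1 − 0.222222) = −ln(0.777778) = 0.2513.

0.2513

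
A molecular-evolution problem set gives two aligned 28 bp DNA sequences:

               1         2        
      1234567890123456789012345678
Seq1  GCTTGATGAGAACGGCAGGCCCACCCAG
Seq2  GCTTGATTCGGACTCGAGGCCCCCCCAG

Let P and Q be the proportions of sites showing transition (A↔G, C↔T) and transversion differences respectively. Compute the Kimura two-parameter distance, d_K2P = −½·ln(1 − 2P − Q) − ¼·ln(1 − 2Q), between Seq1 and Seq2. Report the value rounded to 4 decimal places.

Mismatches occur at site 8 (G↔T, transversion), site 9 (A↔C, transversion), site 11 (A↔G, transition), site 14 (G↔T, transversion), site 15 (G↔C, transversion), site 16 (C↔G, transversion), site 23 (A↔C, transversion).
Of the 7 differences, 1 transition and 6 transversions over 28 sites: P = 1/28 = 0.035714, Q = 6/28 = 0.214286.
d = −0.5·ln(0.714286) − 0.25·ln(0.571428) = −0.5·(-0.336472) − 0.25·(-0.559617) = 0.3081.

0.3081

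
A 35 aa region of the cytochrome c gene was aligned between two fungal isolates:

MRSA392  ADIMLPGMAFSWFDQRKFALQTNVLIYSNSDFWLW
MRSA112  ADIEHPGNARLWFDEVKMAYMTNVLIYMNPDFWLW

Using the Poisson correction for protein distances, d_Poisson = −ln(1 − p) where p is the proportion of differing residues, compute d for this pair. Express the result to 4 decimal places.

Differing sites — 4:M/E; 5:L/H; 8:M/N; 10:F/R; 11:S/L; 15:Q/E; 16:R/V; 18:F/M; 20:L/Y; 21:Q/M; 28:S/M; 30:S/P.
p = 12/35 = 0.342857.
d = −ln(1 − 0.342857) = −ln(0.657143) = 0.4199.

0.4199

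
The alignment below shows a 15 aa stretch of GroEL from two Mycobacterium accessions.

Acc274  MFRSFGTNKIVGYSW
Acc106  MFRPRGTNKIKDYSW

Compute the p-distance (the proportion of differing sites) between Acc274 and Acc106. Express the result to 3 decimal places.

0.267

Mismatches occur at site 4 (S↔P), site 5 (F↔R), site 11 (V↔K), site 12 (G↔D).
There are 4 differences over 15 sites, so p = 4/15 = 0.267.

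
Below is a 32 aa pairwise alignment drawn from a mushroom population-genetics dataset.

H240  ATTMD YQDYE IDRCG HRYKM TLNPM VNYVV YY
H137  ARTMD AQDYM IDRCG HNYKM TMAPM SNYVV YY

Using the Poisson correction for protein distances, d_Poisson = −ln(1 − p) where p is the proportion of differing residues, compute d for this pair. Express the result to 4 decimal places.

The sequences differ at positions 2 (T/R), 6 (Y/A), 10 (E/M), 17 (R/N), 22 (L/M), 23 (N/A), 26 (V/S).
p = 7/32 = 0.218750.
d = −ln(1 − 0.218750) = −ln(0.781250) = 0.2469.

0.2469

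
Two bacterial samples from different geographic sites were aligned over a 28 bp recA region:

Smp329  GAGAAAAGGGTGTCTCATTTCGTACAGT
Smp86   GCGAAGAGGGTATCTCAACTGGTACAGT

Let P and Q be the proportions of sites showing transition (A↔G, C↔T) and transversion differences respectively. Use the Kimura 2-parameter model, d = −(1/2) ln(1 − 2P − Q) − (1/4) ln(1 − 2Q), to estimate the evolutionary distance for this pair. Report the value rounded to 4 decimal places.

The sequences differ at positions 2 (A/C, transversion), 6 (A/G, transition), 12 (G/A, transition), 18 (T/A, transversion), 19 (T/C, transition), 21 (C/G, transversion).
Of the 6 differences, 3 transitions and 3 transversions over 28 sites: P = 3/28 = 0.107143, Q = 3/28 = 0.107143.
d = −0.5·ln(0.678571) − 0.25·ln(0.785714) = −0.5·(-0.387766) − 0.25·(-0.241162) = 0.2542.

0.2542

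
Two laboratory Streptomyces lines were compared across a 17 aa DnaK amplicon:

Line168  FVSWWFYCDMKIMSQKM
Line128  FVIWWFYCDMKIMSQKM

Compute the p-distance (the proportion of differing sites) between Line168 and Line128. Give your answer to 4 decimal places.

A single mismatch occurs at site 3 (S/I).
There are 1 differences over 17 sites, so p = 1/17 = 0.0588.

0.0588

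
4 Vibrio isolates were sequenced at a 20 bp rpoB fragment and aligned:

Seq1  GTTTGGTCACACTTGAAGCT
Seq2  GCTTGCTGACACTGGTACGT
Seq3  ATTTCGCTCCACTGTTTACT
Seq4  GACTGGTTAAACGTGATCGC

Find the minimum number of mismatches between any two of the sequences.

Pairwise Hamming distances:
  Seq1 vs Seq2: 7
  Seq1 vs Seq3: 10
  Seq1 vs Seq4: 9
  Seq2 vs Seq3: 11
  Seq2 vs Seq4: 10
  Seq3 vs Seq4: 14
The smallest is 7, between Seq1 and Seq2.

7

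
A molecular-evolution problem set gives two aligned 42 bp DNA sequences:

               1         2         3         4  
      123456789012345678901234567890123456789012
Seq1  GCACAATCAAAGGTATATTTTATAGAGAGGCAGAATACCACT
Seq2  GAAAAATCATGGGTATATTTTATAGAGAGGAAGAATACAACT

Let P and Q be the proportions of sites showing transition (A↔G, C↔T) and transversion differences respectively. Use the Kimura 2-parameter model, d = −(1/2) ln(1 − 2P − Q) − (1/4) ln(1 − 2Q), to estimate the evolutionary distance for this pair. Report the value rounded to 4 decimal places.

Mismatches occur at site 2 (C/A, transversion), site 4 (C/A, transversion), site 10 (A/T, transversion), site 11 (A/G, transition), site 31 (C/A, transversion), site 39 (C/A, transversion).
Of the 6 differences, 1 transition and 5 transversions over 42 sites: P = 1/42 = 0.023810, Q = 5/42 = 0.119048.
d = −0.5·ln(0.833332) − 0.25·ln(0.761904) = −0.5·(-0.182323) − 0.25·(-0.271935) = 0.1591.

0.1591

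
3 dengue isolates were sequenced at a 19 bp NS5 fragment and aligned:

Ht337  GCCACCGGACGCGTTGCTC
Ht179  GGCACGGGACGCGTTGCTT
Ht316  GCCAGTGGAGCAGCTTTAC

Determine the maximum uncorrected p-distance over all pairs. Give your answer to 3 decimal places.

0.579

Pairwise Hamming distances:
  Ht337 vs Ht179: 3
  Ht337 vs Ht316: 9
  Ht179 vs Ht316: 11
The largest is 11 mismatches, between Ht179 and Ht316; p = 11/19 = 0.579.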